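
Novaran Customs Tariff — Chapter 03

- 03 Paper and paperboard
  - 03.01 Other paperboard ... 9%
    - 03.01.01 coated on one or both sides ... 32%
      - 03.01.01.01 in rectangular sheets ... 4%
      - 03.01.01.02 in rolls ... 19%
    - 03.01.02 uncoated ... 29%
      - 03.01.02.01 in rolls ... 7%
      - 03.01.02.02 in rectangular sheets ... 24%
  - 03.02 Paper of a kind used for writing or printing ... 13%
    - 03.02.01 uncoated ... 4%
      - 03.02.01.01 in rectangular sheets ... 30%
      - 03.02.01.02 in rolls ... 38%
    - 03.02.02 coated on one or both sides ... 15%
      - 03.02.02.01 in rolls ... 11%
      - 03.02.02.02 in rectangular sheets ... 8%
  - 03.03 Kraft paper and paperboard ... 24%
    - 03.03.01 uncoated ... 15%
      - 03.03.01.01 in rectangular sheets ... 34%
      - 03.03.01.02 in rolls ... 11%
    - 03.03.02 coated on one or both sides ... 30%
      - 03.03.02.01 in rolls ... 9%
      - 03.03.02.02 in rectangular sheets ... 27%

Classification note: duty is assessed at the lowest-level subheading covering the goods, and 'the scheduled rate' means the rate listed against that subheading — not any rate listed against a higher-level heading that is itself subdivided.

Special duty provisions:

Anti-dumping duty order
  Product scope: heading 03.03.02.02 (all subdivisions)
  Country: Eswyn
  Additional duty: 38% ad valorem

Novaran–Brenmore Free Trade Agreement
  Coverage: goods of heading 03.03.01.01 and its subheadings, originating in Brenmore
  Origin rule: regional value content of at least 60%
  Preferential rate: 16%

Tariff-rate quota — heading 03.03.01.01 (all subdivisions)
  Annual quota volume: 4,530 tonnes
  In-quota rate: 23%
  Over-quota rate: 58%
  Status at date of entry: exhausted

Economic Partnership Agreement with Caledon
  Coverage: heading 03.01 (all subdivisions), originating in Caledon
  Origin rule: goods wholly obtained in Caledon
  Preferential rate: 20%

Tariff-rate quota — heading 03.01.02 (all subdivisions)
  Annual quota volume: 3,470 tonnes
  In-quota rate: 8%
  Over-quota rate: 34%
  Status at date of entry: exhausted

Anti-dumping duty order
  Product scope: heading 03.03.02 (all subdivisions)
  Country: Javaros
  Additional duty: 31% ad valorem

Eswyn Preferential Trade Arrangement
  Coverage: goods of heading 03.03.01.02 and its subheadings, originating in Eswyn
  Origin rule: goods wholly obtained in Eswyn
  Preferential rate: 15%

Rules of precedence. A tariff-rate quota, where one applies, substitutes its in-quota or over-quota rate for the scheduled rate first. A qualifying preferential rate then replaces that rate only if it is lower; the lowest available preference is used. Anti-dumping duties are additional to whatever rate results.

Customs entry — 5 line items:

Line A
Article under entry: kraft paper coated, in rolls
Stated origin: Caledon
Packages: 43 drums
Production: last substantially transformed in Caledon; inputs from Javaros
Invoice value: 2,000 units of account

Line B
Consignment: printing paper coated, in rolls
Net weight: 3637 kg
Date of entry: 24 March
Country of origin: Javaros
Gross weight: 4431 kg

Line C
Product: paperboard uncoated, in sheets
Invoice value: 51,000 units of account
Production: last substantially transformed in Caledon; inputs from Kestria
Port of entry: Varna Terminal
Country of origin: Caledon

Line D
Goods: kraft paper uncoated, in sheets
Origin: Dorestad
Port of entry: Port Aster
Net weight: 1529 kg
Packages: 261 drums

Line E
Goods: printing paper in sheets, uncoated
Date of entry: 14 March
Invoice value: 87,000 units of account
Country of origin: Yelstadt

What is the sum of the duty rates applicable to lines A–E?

Line A: kraft paper → 03.03; coated → 03.03.02; in rolls → 03.03.02.01. Scheduled 9%. Caledon agreement on 03.01: 03.03.02.01 not covered. → 9%.
Line B: printing paper → 03.02; coated → 03.02.02; in rolls → 03.02.02.01. Scheduled 11%. No special measure applies. → 11%.
Line C: paperboard → 03.01; uncoated → 03.01.02; in sheets → 03.01.02.02. Scheduled 24%. quota on 03.01.02 exhausted → over-quota 34%; Caledon agreement on 03.01: not wholly obtained. → 34%.
Line D: kraft paper → 03.03; uncoated → 03.03.01; in sheets → 03.03.01.01. Scheduled 34%. quota on 03.03.01.01 exhausted → over-quota 58%. → 58%.
Line E: printing paper → 03.02; uncoated → 03.02.01; in sheets → 03.02.01.01. Scheduled 30%. No special measure applies. → 30%.
Sum: 9% + 11% + 34% + 58% + 30% = 142%.

142%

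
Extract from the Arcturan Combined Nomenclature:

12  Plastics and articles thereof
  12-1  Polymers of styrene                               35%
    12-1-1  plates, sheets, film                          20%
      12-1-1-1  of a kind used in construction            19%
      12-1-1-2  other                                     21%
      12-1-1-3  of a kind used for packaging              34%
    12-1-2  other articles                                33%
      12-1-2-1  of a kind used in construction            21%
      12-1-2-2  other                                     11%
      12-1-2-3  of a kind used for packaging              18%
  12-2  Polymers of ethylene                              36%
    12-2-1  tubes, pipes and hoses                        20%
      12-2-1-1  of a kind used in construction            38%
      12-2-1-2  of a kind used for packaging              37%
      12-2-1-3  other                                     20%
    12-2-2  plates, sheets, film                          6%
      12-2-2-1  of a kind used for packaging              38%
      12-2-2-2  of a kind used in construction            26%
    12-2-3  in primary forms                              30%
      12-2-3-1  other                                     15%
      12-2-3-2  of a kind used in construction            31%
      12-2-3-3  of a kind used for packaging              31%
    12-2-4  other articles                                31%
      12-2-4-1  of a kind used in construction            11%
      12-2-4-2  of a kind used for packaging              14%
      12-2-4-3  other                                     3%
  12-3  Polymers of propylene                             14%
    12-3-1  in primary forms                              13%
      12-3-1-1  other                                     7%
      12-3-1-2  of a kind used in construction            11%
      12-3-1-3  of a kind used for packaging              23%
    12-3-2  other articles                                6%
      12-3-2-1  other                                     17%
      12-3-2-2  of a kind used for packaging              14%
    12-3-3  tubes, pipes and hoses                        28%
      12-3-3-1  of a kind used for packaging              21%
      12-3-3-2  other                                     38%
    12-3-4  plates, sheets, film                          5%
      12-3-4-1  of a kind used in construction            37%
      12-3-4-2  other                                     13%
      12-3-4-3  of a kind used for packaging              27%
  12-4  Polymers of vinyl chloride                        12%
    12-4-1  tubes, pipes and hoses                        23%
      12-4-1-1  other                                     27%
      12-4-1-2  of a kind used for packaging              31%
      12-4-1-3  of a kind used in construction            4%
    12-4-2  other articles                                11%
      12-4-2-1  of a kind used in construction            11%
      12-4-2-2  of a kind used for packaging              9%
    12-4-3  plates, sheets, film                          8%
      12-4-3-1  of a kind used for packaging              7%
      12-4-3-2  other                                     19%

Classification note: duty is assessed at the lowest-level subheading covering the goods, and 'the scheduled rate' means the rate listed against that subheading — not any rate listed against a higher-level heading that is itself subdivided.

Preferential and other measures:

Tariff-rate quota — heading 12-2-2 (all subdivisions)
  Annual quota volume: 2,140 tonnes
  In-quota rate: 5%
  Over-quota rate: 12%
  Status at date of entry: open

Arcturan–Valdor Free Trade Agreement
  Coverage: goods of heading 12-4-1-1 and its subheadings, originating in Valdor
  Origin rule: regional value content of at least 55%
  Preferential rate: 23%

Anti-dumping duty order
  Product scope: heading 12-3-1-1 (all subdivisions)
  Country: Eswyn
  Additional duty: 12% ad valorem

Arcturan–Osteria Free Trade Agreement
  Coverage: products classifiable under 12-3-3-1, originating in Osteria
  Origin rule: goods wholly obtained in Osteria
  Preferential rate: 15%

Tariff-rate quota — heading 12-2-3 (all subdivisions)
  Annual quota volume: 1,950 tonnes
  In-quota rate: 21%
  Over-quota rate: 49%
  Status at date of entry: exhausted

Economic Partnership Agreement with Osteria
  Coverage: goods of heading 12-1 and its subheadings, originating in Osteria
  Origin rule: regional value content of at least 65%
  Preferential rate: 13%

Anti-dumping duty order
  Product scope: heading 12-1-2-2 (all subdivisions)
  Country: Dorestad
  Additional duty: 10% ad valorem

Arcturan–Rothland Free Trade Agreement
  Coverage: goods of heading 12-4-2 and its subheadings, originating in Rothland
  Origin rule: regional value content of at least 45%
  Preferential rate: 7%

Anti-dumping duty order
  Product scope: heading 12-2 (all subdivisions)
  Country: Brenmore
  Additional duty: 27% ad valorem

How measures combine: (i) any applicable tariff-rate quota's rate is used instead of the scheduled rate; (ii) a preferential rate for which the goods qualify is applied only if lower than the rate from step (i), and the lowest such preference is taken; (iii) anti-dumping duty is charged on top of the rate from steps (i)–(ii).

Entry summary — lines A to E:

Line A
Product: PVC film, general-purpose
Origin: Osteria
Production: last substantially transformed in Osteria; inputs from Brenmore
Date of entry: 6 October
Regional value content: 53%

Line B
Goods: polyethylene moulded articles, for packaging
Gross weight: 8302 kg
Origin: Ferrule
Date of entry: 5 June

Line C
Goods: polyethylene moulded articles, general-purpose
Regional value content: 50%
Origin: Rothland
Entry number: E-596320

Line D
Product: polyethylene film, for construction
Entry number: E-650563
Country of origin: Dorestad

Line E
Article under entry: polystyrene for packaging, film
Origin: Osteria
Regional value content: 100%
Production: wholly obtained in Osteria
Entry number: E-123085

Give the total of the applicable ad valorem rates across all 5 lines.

54%

Line A: PVC → 12-4; film → 12-4-3; general-purpose → 12-4-3-2. Scheduled 19%. Osteria agreement on 12-3-3-1: 12-4-3-2 not covered; Osteria agreement on 12-1: 12-4-3-2 not covered. → 19%.
Line B: polyethylene → 12-2; moulded articles → 12-2-4; for packaging → 12-2-4-2. Scheduled 14%. No special measure applies. → 14%.
Line C: polyethylene → 12-2; moulded articles → 12-2-4; general-purpose → 12-2-4-3. Scheduled 3%. Rothland agreement on 12-4-2: 12-2-4-3 not covered. → 3%.
Line D: polyethylene → 12-2; film → 12-2-2; for construction → 12-2-2-2. Scheduled 26%. quota on 12-2-2 open → in-quota 5%. → 5%.
Line E: polystyrene → 12-1; film → 12-1-1; for packaging → 12-1-1-3. Scheduled 34%. Osteria agreement on 12-3-3-1: 12-1-1-3 not covered; Osteria agreement on 12-1: RVC ≥ 65% → 13% available; preferential 13%. → 13%.
Sum: 19% + 14% + 3% + 5% + 13% = 54%.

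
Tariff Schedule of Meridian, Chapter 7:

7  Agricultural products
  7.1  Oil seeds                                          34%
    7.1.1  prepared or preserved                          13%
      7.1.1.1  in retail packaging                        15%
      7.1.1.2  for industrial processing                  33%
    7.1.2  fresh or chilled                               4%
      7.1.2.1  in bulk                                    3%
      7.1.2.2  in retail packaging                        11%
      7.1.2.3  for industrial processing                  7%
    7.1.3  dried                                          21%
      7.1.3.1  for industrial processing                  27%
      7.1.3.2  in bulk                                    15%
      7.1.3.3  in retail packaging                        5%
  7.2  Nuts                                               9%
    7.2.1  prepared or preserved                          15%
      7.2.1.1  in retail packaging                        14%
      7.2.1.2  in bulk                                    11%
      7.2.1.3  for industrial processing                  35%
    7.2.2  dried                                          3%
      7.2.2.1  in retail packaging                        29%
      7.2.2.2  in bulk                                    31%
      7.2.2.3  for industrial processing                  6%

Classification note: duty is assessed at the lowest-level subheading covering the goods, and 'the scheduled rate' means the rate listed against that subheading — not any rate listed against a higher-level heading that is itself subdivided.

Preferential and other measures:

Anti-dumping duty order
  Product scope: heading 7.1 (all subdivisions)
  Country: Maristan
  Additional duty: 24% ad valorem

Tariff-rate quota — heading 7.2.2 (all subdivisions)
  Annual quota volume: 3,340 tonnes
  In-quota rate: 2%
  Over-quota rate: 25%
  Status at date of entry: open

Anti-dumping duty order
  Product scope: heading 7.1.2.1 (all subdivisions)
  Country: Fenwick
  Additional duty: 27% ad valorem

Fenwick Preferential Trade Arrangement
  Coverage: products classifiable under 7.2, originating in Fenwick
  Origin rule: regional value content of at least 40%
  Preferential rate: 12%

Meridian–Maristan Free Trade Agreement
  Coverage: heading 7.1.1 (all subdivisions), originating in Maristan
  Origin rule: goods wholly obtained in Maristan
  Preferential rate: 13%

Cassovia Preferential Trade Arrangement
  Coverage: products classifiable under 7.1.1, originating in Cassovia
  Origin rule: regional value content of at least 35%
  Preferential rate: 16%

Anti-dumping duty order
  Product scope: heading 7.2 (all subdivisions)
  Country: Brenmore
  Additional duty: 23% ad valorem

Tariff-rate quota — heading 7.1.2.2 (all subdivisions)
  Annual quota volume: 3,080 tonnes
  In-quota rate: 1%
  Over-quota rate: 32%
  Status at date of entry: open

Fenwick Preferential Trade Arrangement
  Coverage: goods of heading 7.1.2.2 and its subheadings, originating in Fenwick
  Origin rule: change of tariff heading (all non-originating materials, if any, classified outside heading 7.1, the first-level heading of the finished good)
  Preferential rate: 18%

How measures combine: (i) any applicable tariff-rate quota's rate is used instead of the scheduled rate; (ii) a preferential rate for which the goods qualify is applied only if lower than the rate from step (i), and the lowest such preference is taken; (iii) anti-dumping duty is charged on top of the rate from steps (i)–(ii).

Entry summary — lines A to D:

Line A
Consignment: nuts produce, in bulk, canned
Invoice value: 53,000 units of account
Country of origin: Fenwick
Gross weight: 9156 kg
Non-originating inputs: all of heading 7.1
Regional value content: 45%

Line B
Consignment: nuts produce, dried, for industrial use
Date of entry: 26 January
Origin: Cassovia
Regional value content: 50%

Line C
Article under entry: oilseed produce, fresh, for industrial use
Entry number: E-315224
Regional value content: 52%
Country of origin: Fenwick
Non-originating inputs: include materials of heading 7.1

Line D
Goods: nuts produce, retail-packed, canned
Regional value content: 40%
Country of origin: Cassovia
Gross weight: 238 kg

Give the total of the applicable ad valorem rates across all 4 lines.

Line A: nuts → 7.2; canned → 7.2.1; in bulk → 7.2.1.2. Scheduled 11%. Fenwick agreement on 7.2: RVC ≥ 40% → 12% available; Fenwick agreement on 7.1.2.2: 7.2.1.2 not covered; preference 12% not lower than 11% → no reduction. → 11%.
Line B: nuts → 7.2; dried → 7.2.2; for industrial use → 7.2.2.3. Scheduled 6%. quota on 7.2.2 open → in-quota 2%; Cassovia agreement on 7.1.1: 7.2.2.3 not covered. → 2%.
Line C: oilseed → 7.1; fresh → 7.1.2; for industrial use → 7.1.2.3. Scheduled 7%. Fenwick agreement on 7.2: 7.1.2.3 not covered; Fenwick agreement on 7.1.2.2: 7.1.2.3 not covered. → 7%.
Line D: nuts → 7.2; canned → 7.2.1; retail-packed → 7.2.1.1. Scheduled 14%. Cassovia agreement on 7.1.1: 7.2.1.1 not covered. → 14%.
Sum: 11% + 2% + 7% + 14% = 34%.

34%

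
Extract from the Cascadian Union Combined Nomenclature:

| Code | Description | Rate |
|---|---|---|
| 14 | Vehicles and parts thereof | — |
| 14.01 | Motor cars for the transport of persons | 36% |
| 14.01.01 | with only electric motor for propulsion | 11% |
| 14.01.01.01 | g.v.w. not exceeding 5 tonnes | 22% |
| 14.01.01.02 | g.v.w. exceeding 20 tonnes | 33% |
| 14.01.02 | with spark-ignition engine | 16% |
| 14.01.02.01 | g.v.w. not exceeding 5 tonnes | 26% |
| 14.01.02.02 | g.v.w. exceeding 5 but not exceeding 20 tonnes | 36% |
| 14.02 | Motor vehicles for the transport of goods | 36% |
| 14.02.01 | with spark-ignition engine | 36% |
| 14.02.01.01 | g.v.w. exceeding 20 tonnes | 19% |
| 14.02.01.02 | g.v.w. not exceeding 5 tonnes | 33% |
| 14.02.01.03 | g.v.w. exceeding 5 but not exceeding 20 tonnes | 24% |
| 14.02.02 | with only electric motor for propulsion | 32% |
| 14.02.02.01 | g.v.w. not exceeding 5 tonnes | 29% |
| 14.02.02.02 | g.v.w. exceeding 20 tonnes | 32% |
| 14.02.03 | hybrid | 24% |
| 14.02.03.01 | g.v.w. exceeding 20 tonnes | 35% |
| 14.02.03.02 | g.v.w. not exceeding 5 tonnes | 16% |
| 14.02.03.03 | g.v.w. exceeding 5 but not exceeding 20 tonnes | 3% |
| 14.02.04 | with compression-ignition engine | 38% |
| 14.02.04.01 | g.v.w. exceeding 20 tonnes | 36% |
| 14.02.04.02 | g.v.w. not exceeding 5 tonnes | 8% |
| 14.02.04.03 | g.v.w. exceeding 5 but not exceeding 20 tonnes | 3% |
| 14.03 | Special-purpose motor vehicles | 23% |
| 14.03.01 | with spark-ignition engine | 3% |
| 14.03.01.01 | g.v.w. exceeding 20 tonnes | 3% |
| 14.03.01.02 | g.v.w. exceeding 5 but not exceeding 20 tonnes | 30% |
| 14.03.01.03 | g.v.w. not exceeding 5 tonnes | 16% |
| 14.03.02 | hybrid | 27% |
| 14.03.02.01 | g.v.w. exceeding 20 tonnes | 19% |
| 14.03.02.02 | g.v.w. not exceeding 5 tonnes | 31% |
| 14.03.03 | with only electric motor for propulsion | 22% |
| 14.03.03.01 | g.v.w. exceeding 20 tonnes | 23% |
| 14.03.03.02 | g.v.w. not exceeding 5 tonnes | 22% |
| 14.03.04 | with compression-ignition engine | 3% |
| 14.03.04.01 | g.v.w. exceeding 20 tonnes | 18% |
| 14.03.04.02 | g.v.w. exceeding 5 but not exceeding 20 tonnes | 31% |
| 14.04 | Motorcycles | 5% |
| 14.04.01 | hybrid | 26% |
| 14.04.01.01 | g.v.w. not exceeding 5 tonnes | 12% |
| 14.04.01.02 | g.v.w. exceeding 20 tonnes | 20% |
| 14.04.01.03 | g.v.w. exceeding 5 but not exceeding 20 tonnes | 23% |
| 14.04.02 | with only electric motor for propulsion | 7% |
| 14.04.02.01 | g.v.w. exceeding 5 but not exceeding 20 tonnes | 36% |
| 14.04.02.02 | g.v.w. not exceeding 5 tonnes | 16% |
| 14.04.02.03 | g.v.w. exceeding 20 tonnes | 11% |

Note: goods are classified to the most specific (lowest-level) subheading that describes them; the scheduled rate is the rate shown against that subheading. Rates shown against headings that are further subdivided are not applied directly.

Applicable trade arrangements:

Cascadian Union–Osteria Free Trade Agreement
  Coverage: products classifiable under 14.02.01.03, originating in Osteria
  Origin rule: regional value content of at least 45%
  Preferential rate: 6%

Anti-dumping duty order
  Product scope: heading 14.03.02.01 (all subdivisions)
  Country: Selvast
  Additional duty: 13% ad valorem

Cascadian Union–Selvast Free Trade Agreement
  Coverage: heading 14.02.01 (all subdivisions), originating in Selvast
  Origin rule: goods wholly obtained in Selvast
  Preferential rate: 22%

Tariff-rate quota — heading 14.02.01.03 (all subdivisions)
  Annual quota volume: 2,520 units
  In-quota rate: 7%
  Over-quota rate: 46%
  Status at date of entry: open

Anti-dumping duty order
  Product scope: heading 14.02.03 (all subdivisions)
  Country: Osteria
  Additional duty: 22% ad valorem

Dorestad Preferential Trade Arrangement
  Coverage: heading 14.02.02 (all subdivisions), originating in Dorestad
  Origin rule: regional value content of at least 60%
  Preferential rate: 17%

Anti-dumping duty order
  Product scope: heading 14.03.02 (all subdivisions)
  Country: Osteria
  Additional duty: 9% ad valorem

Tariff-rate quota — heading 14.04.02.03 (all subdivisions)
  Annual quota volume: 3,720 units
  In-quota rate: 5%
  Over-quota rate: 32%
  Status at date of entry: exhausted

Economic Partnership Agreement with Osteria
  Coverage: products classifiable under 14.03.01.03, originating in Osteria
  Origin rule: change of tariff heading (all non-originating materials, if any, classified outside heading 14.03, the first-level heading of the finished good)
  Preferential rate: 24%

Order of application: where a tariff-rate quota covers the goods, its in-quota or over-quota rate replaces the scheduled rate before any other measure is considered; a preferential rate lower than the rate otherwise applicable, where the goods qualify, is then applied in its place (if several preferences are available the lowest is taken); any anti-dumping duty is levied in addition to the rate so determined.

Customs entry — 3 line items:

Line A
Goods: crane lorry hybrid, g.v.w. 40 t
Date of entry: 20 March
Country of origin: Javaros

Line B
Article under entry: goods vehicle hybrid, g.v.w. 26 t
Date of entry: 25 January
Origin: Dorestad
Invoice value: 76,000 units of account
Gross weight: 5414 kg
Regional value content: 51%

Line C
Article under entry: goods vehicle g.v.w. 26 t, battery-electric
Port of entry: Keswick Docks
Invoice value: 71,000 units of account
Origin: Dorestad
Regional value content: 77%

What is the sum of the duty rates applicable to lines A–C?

Line A: crane lorry → 14.03; hybrid → 14.03.02; g.v.w. 40 t → 14.03.02.01. Scheduled 19%. No special measure applies. → 19%.
Line B: goods vehicle → 14.02; hybrid → 14.02.03; g.v.w. 26 t → 14.02.03.01. Scheduled 35%. Dorestad agreement on 14.02.02: 14.02.03.01 not covered. → 35%.
Line C: goods vehicle → 14.02; battery-electric → 14.02.02; g.v.w. 26 t → 14.02.02.02. Scheduled 32%. Dorestad agreement on 14.02.02: RVC ≥ 60% → 17% available; preferential 17%. → 17%.
Sum: 19% + 35% + 17% = 71%.

71%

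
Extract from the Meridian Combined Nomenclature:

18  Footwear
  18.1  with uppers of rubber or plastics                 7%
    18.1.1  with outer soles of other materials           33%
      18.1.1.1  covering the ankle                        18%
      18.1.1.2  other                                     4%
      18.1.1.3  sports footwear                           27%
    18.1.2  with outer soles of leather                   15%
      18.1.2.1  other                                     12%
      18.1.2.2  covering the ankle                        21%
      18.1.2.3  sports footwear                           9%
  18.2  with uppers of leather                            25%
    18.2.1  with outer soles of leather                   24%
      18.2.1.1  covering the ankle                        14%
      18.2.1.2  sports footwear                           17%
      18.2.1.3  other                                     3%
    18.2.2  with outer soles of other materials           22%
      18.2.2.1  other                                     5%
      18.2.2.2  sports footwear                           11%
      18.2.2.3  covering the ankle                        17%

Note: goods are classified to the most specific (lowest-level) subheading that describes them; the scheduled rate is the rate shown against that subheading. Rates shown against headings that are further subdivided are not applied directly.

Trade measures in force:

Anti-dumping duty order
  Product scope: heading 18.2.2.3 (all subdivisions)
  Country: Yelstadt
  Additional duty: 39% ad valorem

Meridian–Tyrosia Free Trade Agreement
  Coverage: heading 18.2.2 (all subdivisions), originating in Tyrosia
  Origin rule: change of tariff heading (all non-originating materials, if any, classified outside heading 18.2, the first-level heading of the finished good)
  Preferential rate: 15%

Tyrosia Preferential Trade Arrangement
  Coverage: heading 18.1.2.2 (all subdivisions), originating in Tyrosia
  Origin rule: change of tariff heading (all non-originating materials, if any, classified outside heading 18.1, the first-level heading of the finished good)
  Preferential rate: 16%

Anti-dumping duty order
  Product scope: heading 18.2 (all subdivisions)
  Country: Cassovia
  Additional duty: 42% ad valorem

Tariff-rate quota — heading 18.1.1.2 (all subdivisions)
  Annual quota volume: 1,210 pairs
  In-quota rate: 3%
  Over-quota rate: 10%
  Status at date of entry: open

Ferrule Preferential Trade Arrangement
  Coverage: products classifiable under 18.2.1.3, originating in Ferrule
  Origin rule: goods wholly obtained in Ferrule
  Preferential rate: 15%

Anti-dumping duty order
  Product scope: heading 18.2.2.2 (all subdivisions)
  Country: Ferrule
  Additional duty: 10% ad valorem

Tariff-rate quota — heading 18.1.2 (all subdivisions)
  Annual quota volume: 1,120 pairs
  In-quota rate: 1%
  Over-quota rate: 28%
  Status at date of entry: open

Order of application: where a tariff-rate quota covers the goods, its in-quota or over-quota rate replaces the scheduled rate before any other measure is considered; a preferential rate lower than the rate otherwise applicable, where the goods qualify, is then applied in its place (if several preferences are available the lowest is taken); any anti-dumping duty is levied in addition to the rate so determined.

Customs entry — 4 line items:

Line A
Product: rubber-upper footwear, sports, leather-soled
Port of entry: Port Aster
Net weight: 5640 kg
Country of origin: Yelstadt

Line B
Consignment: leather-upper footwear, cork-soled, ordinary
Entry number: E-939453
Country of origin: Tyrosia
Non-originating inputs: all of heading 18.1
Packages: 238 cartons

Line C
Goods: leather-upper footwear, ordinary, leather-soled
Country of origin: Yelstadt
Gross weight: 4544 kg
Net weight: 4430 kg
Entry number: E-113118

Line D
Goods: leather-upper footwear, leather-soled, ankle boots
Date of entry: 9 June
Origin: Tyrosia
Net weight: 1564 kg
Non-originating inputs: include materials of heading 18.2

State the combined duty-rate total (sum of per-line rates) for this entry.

23%

Line A: rubber-upper → 18.1; leather-soled → 18.1.2; sports → 18.1.2.3. Scheduled 9%. quota on 18.1.2 open → in-quota 1%. → 1%.
Line B: leather-upper → 18.2; cork-soled → 18.2.2; ordinary → 18.2.2.1. Scheduled 5%. Tyrosia agreement on 18.2.2: CTH met → 15% available; Tyrosia agreement on 18.1.2.2: 18.2.2.1 not covered; preference 15% not lower than 5% → no reduction. → 5%.
Line C: leather-upper → 18.2; leather-soled → 18.2.1; ordinary → 18.2.1.3. Scheduled 3%. No special measure applies. → 3%.
Line D: leather-upper → 18.2; leather-soled → 18.2.1; ankle boots → 18.2.1.1. Scheduled 14%. Tyrosia agreement on 18.2.2: 18.2.1.1 not covered; Tyrosia agreement on 18.1.2.2: 18.2.1.1 not covered. → 14%.
Sum: 1% + 5% + 3% + 14% = 23%.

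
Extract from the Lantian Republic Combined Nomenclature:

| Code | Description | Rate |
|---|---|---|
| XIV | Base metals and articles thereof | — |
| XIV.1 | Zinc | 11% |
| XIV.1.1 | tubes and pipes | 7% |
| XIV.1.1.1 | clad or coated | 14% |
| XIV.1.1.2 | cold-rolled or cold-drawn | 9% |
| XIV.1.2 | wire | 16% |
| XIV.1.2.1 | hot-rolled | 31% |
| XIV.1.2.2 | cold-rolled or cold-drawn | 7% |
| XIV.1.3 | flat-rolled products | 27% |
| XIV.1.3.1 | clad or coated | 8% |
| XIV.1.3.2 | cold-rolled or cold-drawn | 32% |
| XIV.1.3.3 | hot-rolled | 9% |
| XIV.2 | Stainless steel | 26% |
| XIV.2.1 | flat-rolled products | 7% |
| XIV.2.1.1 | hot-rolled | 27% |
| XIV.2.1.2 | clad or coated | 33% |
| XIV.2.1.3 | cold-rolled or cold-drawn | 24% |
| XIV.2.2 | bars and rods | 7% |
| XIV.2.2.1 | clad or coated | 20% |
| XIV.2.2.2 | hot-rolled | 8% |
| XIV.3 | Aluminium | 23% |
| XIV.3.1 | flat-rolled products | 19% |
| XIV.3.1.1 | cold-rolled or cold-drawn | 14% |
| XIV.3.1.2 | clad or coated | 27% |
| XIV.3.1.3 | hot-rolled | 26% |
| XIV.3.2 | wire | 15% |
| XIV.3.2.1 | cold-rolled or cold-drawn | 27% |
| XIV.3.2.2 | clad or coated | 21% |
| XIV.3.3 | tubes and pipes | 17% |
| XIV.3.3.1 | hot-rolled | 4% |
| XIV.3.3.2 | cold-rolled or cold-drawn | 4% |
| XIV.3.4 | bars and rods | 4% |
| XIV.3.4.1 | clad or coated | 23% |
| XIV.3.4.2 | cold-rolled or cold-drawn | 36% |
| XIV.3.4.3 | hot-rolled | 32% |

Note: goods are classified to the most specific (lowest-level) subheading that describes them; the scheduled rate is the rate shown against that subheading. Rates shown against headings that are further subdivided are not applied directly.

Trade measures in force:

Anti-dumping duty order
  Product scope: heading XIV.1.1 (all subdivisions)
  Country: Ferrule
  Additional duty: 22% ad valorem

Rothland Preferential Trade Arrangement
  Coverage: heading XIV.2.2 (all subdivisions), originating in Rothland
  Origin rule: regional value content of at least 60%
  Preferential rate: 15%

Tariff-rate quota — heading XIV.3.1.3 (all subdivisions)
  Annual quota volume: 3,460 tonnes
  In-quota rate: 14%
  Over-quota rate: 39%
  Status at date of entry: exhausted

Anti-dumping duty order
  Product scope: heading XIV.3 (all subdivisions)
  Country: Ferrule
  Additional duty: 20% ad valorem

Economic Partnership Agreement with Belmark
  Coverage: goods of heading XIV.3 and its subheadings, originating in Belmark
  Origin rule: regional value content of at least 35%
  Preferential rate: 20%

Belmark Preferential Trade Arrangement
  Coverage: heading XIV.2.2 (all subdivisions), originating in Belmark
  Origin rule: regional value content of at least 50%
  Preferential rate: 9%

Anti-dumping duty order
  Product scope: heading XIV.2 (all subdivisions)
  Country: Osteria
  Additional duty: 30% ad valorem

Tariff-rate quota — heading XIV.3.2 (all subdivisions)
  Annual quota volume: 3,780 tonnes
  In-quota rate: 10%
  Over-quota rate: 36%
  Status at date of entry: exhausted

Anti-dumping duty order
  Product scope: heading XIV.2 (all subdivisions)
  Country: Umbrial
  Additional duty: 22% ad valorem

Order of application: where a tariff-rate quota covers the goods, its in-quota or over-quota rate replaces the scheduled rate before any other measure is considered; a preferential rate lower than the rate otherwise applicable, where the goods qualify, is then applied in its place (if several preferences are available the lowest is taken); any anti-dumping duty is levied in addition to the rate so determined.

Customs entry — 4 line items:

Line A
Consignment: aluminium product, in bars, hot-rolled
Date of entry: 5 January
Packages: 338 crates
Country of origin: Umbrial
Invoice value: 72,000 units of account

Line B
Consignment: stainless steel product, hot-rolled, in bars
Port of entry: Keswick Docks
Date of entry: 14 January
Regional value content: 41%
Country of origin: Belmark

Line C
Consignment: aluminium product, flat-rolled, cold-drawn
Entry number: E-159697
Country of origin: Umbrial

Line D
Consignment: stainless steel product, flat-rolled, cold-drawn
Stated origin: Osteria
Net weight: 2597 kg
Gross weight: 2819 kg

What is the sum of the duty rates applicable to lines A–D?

108%

Line A: aluminium → XIV.3; in bars → XIV.3.4; hot-rolled → XIV.3.4.3. Scheduled 32%. No special measure applies. → 32%.
Line B: stainless steel → XIV.2; in bars → XIV.2.2; hot-rolled → XIV.2.2.2. Scheduled 8%. Belmark agreement on XIV.3: XIV.2.2.2 not covered; Belmark agreement on XIV.2.2: RVC < 50%. → 8%.
Line C: aluminium → XIV.3; flat-rolled → XIV.3.1; cold-drawn → XIV.3.1.1. Scheduled 14%. No special measure applies. → 14%.
Line D: stainless steel → XIV.2; flat-rolled → XIV.2.1; cold-drawn → XIV.2.1.3. Scheduled 24%. anti-dumping (Osteria, XIV.2): +30%; total 24% + 30% = 54%. → 54%.
Sum: 32% + 8% + 14% + 54% = 108%.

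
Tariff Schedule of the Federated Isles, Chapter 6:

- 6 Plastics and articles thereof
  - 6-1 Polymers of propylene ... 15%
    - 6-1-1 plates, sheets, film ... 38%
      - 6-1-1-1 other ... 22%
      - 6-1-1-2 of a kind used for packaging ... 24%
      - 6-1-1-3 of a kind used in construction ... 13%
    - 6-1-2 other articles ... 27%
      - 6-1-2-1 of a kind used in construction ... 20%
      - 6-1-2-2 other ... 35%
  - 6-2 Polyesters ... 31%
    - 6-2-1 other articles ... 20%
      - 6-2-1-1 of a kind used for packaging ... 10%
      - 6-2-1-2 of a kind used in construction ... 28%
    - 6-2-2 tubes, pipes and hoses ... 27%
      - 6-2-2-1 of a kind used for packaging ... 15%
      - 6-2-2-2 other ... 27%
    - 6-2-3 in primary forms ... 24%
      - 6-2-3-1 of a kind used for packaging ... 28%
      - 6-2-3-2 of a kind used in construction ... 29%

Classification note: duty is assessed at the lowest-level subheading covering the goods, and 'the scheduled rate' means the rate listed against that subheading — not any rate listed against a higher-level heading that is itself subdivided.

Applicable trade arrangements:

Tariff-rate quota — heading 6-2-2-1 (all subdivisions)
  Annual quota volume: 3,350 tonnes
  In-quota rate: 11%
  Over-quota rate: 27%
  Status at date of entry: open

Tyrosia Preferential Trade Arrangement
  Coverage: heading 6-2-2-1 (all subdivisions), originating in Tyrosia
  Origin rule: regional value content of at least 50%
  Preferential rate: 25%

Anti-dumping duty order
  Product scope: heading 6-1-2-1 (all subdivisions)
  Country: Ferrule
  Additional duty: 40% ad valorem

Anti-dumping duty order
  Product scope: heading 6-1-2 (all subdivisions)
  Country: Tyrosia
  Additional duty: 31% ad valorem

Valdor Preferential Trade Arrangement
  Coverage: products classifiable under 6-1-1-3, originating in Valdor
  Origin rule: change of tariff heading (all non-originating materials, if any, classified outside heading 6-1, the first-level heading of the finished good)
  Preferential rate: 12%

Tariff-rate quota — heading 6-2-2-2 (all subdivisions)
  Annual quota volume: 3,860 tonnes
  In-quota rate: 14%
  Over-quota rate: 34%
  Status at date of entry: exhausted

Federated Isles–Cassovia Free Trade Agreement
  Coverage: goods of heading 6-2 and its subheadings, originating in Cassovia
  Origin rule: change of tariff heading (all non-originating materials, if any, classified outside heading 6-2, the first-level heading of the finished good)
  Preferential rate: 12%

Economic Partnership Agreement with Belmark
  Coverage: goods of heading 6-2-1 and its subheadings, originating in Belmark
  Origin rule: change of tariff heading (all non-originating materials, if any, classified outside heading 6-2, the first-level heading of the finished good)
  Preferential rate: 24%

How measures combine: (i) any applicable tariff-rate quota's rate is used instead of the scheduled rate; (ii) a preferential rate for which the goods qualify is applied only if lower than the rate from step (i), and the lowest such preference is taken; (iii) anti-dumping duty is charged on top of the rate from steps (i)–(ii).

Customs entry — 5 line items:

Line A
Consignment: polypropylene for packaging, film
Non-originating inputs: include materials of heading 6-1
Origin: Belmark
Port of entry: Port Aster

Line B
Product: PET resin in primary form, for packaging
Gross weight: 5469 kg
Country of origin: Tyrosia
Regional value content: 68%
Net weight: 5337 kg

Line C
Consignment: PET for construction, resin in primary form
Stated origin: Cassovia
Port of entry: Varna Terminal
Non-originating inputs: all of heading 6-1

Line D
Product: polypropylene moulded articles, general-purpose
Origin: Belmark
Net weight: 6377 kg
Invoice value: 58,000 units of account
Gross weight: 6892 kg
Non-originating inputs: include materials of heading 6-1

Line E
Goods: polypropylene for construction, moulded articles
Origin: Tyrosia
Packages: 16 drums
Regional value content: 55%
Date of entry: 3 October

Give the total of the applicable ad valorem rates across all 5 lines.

150%

Line A: polypropylene → 6-1; film → 6-1-1; for packaging → 6-1-1-2. Scheduled 24%. Belmark agreement on 6-2-1: 6-1-1-2 not covered. → 24%.
Line B: PET → 6-2; resin in primary form → 6-2-3; for packaging → 6-2-3-1. Scheduled 28%. Tyrosia agreement on 6-2-2-1: 6-2-3-1 not covered. → 28%.
Line C: PET → 6-2; resin in primary form → 6-2-3; for construction → 6-2-3-2. Scheduled 29%. Cassovia agreement on 6-2: CTH met → 12% available; preferential 12%. → 12%.
Line D: polypropylene → 6-1; moulded articles → 6-1-2; general-purpose → 6-1-2-2. Scheduled 35%. Belmark agreement on 6-2-1: 6-1-2-2 not covered. → 35%.
Line E: polypropylene → 6-1; moulded articles → 6-1-2; for construction → 6-1-2-1. Scheduled 20%. Tyrosia agreement on 6-2-2-1: 6-1-2-1 not covered; anti-dumping (Tyrosia, 6-1-2): +31%; total 20% + 31% = 51%. → 51%.
Sum: 24% + 28% + 12% + 35% + 51% = 150%.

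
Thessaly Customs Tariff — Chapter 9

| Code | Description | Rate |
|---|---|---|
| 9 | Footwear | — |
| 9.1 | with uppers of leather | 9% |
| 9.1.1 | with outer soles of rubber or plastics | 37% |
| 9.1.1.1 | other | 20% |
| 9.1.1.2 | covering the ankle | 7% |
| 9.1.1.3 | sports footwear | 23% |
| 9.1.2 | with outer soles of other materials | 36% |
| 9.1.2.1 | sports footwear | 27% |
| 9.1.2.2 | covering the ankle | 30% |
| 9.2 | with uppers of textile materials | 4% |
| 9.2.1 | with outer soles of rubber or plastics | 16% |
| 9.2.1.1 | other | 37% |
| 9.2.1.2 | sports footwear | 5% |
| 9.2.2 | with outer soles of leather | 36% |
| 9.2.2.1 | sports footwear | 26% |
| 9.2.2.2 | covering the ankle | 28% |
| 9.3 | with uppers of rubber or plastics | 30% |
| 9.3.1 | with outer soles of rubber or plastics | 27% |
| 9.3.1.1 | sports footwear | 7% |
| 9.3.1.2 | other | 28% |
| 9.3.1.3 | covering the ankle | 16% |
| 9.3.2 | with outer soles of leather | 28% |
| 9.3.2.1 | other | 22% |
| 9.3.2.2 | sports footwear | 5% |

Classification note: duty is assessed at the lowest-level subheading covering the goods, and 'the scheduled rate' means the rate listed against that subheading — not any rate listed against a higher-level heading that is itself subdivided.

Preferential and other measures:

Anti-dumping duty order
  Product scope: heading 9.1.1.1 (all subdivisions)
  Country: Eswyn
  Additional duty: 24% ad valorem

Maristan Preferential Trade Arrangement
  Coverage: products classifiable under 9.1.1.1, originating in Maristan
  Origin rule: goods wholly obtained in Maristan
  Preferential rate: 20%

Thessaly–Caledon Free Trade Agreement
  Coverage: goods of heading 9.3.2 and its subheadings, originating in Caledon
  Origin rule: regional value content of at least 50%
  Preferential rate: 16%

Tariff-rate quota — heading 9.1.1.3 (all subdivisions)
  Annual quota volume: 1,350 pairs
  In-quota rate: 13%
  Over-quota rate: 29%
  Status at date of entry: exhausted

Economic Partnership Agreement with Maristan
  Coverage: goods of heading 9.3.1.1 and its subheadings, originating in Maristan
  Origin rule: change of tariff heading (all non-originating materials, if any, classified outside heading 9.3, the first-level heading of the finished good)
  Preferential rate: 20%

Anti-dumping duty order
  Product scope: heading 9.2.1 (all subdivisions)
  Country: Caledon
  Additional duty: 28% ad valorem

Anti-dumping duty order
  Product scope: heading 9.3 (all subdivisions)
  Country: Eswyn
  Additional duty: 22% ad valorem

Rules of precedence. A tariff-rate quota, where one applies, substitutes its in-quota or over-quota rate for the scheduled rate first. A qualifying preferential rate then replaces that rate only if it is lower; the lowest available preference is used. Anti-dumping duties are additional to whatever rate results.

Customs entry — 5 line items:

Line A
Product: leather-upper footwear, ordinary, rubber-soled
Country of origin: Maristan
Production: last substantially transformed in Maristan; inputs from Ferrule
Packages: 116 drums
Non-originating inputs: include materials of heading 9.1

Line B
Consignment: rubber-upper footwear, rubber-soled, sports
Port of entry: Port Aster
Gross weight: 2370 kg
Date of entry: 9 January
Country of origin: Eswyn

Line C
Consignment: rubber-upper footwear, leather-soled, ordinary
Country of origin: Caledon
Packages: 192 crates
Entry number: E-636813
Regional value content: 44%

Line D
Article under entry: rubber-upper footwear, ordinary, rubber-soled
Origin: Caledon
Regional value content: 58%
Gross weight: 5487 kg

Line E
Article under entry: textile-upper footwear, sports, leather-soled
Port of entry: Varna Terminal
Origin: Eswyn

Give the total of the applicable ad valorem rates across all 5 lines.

125%

Line A: leather-upper → 9.1; rubber-soled → 9.1.1; ordinary → 9.1.1.1. Scheduled 20%. Maristan agreement on 9.1.1.1: not wholly obtained; Maristan agreement on 9.3.1.1: 9.1.1.1 not covered. → 20%.
Line B: rubber-upper → 9.3; rubber-soled → 9.3.1; sports → 9.3.1.1. Scheduled 7%. anti-dumping (Eswyn, 9.3): +22%; total 7% + 22% = 29%. → 29%.
Line C: rubber-upper → 9.3; leather-soled → 9.3.2; ordinary → 9.3.2.1. Scheduled 22%. Caledon agreement on 9.3.2: RVC < 50%. → 22%.
Line D: rubber-upper → 9.3; rubber-soled → 9.3.1; ordinary → 9.3.1.2. Scheduled 28%. Caledon agreement on 9.3.2: 9.3.1.2 not covered. → 28%.
Line E: textile-upper → 9.2; leather-soled → 9.2.2; sports → 9.2.2.1. Scheduled 26%. No special measure applies. → 26%.
Sum: 20% + 29% + 22% + 28% + 26% = 125%.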